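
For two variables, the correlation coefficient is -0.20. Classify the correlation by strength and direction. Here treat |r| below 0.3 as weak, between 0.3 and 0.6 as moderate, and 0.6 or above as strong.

r = -0.20 < 0 so the relationship is negative.
|r| = 0.20, which falls in the weak range.

weak negative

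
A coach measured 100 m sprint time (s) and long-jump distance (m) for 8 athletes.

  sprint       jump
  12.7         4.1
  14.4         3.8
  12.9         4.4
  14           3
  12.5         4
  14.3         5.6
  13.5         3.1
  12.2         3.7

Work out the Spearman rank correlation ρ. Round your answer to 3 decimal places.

Rank sprint: 3, 8, 4, 6, 2, 7, 5, 1
Rank jump: 6, 4, 7, 1, 5, 8, 2, 3
d = rank(sprint) − rank(jump): -3, 4, -3, 5, -3, -1, 3, -2; Σd² = 82
ρ = 1 − 6Σd² / [n(n²−1)] = 1 − 6×82 / (8×63) = 1 − 492/504 ≈ 0.024

0.024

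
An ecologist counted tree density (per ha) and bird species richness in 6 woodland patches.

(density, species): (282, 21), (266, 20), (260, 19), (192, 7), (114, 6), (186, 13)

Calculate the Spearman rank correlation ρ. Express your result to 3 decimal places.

0.943

Rank density: 6, 5, 4, 3, 1, 2
Rank species: 6, 5, 4, 2, 1, 3
d = rank(density) − rank(species): 0, 0, 0, 1, 0, -1; Σd² = 2
ρ = 1 − 6Σd² / [n(n²−1)] = 1 − 6×2 / (6×35) = 1 − 12/210 ≈ 0.943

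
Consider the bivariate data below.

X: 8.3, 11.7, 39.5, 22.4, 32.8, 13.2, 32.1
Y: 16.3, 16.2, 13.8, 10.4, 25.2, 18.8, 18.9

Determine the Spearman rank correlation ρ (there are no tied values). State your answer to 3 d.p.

0.107

Rank X: 1, 2, 7, 4, 6, 3, 5
Rank Y: 4, 3, 2, 1, 7, 5, 6
d = rank(X) − rank(Y): -3, -1, 5, 3, -1, -2, -1; Σd² = 50
ρ = 1 − 6Σd² / [n(n²−1)] = 1 − 6×50 / (7×48) = 1 − 300/336 ≈ 0.107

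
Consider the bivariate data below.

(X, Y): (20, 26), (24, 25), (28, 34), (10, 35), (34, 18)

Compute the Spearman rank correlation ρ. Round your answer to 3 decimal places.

-0.700

Rank X: 2, 3, 4, 1, 5
Rank Y: 3, 2, 4, 5, 1
d = rank(X) − rank(Y): -1, 1, 0, -4, 4; Σd² = 34
ρ = 1 − 6Σd² / [n(n²−1)] = 1 − 6×34 / (5×24) = 1 − 204/120 ≈ -0.700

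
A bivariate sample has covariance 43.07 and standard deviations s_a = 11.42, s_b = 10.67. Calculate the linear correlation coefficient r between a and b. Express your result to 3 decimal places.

r = Cov(a,b) / (s_a · s_b) = 43.07 / (11.42 × 10.67)
  = 43.07 / 121.8514 ≈ 0.353

0.353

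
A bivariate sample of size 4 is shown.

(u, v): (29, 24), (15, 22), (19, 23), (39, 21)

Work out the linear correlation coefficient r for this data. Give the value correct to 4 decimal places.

n = 4, Σu = 102, Σv = 90, Σu² = 2948, Σv² = 2030, Σuv = 2282
nΣuv − ΣuΣv = 9128 − 9180 = -52
nΣu² − (Σu)² = 11792 − 10404 = 1388; nΣv² − (Σv)² = 8120 − 8100 = 20
r = -52 / √(1388 × 20) = -52 / 166.6133 ≈ -0.3121

-0.3121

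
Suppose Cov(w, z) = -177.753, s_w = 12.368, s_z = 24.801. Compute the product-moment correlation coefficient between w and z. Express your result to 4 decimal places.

-0.5795

r = Cov(w,z) / (s_w · s_z) = -177.753 / (12.368 × 24.801)
  = -177.753 / 306.7388 ≈ -0.5795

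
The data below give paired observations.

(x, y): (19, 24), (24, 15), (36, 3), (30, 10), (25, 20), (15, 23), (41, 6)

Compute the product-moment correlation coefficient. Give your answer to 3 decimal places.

n = 7, Σx = 190, Σy = 101, Σx² = 5664, Σy² = 1875, Σxy = 2315
nΣxy − ΣxΣy = 16205 − 19190 = -2985
nΣx² − (Σx)² = 39648 − 36100 = 3548; nΣy² − (Σy)² = 13125 − 10201 = 2924
r = -2985 / √(3548 × 2924) = -2985 / 3220.9241 ≈ -0.927

-0.927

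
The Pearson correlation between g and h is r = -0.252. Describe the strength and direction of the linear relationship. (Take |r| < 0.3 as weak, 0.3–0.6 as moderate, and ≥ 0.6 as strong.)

r = -0.252 < 0 so the relationship is negative.
|r| = 0.252, which falls in the weak range.

weak negative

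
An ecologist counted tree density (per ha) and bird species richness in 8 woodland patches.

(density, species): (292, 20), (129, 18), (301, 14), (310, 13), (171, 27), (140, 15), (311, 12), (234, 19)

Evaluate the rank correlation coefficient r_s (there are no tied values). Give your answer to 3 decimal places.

Rank density: 5, 1, 6, 7, 3, 2, 8, 4
Rank species: 7, 5, 3, 2, 8, 4, 1, 6
d = rank(density) − rank(species): -2, -4, 3, 5, -5, -2, 7, -2; Σd² = 136
ρ = 1 − 6Σd² / [n(n²−1)] = 1 − 6×136 / (8×63) = 1 − 816/504 ≈ -0.619

-0.619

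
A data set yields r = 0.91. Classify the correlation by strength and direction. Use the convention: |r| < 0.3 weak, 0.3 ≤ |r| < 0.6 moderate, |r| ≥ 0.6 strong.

strong positive

r = 0.91 > 0 so the relationship is positive.
|r| = 0.91, which falls in the strong range.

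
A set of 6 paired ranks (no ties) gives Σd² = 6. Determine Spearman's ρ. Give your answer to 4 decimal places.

ρ = 1 − 6Σd² / [n(n²−1)] = 1 − 6×6 / (6×35)
  = 1 − 36/210 = 1 − 0.17143 ≈ 0.8286

0.8286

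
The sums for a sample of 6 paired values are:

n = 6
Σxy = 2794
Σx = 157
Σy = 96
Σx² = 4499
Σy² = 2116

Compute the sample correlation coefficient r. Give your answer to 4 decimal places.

r = (nΣxy − ΣxΣy) / √[(nΣx² − (Σx)²)(nΣy² − (Σy)²)]
Numerator: 6×2794 − 157×96 = 1692
Denominator: √[(26994 − 24649)(12696 − 9216)] = √[2345 × 3480] = 2856.6764
r = 1692 / 2856.6764 ≈ 0.5923

0.5923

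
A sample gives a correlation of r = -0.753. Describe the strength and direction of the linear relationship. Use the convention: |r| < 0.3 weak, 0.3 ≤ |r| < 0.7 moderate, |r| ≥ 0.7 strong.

strong negative

r = -0.753 < 0 so the relationship is negative.
|r| = 0.753, which falls in the strong range.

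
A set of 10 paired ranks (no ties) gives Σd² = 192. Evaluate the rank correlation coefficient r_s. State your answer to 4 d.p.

-0.1636

ρ = 1 − 6Σd² / [n(n²−1)] = 1 − 6×192 / (10×99)
  = 1 − 1152/990 = 1 − 1.16364 ≈ -0.1636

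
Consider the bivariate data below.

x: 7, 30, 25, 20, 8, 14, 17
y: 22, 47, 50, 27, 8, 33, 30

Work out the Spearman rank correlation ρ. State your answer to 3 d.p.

Rank x: 1, 7, 6, 5, 2, 3, 4
Rank y: 2, 6, 7, 3, 1, 5, 4
d = rank(x) − rank(y): -1, 1, -1, 2, 1, -2, 0; Σd² = 12
ρ = 1 − 6Σd² / [n(n²−1)] = 1 − 6×12 / (7×48) = 1 − 72/336 ≈ 0.786

0.786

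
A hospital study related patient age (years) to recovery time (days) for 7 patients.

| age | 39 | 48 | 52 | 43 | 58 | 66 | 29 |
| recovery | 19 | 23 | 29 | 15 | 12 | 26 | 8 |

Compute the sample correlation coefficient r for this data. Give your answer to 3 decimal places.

0.576

n = 7, Σx = 335, Σy = 132, Σx² = 16939, Σy² = 2840, Σxy = 6642
nΣxy − ΣxΣy = 46494 − 44220 = 2274
nΣx² − (Σx)² = 118573 − 112225 = 6348; nΣy² − (Σy)² = 19880 − 17424 = 2456
r = 2274 / √(6348 × 2456) = 2274 / 3948.5045 ≈ 0.576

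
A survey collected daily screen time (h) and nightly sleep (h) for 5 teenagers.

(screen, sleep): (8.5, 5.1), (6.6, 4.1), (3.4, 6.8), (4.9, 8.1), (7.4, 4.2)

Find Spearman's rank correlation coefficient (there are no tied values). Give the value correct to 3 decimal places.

Rank screen: 5, 3, 1, 2, 4
Rank sleep: 3, 1, 4, 5, 2
d = rank(screen) − rank(sleep): 2, 2, -3, -3, 2; Σd² = 30
ρ = 1 − 6Σd² / [n(n²−1)] = 1 − 6×30 / (5×24) = 1 − 180/120 ≈ -0.500

-0.500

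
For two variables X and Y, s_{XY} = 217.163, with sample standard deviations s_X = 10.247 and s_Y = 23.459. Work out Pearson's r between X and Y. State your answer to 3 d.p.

0.903

r = Cov(X,Y) / (s_X · s_Y) = 217.163 / (10.247 × 23.459)
  = 217.163 / 240.3844 ≈ 0.903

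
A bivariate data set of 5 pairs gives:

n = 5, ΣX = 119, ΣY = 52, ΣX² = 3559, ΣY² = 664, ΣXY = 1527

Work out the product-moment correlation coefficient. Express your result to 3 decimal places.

0.967

r = (nΣXY − ΣXΣY) / √[(nΣX² − (ΣX)²)(nΣY² − (ΣY)²)]
Numerator: 5×1527 − 119×52 = 1447
Denominator: √[(17795 − 14161)(3320 − 2704)] = √[3634 × 616] = 1496.1765
r = 1447 / 1496.1765 ≈ 0.967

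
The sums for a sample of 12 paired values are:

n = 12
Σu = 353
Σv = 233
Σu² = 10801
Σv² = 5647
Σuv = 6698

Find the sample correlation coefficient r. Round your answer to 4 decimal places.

r = (nΣuv − ΣuΣv) / √[(nΣu² − (Σu)²)(nΣv² − (Σv)²)]
Numerator: 12×6698 − 353×233 = -1873
Denominator: √[(129612 − 124609)(67764 − 54289)] = √[5003 × 13475] = 8210.6897
r = -1873 / 8210.6897 ≈ -0.2281

-0.2281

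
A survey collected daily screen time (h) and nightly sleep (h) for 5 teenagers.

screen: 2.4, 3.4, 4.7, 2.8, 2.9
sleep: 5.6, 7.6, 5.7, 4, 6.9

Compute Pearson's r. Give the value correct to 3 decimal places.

n = 5, Σx = 16.2, Σy = 29.8, Σx² = 55.66, Σy² = 185.22, Σxy = 97.28
nΣxy − ΣxΣy = 486.4 − 482.76 = 3.64
nΣx² − (Σx)² = 278.3 − 262.44 = 15.86; nΣy² − (Σy)² = 926.1 − 888.04 = 38.06
r = 3.64 / √(15.86 × 38.06) = 3.64 / 24.5689 ≈ 0.148

0.148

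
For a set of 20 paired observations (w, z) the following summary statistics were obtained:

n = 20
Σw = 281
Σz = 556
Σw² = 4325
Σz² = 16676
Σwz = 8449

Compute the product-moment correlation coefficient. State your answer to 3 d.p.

r = (nΣwz − ΣwΣz) / √[(nΣw² − (Σw)²)(nΣz² − (Σz)²)]
Numerator: 20×8449 − 281×556 = 12744
Denominator: √[(86500 − 78961)(333520 − 309136)] = √[7539 × 24384] = 13558.4282
r = 12744 / 13558.4282 ≈ 0.940

0.940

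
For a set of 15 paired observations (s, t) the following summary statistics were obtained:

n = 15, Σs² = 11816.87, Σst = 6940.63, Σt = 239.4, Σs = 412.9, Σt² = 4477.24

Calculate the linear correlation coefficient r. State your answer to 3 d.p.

r = (nΣst − ΣsΣt) / √[(nΣs² − (Σs)²)(nΣt² − (Σt)²)]
Numerator: 15×6940.63 − 412.9×239.4 = 5261.19
Denominator: √[(177253.05 − 170486.41)(67158.6 − 57312.36)] = √[6766.64 × 9846.24] = 8162.4728
r = 5261.19 / 8162.4728 ≈ 0.645

0.645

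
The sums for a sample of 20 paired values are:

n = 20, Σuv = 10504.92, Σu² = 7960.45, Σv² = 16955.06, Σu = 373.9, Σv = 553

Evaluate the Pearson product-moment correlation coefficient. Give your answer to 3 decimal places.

0.131

r = (nΣuv − ΣuΣv) / √[(nΣu² − (Σu)²)(nΣv² − (Σv)²)]
Numerator: 20×10504.92 − 373.9×553 = 3331.7
Denominator: √[(159209 − 139801.21)(339101.2 − 305809)] = √[19407.79 × 33292.2] = 25419.0485
r = 3331.7 / 25419.0485 ≈ 0.131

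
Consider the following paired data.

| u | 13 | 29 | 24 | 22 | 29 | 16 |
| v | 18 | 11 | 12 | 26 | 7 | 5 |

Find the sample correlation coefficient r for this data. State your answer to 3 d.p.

-0.216

n = 6, Σu = 133, Σv = 79, Σu² = 3167, Σv² = 1339, Σuv = 1696
nΣuv − ΣuΣv = 10176 − 10507 = -331
nΣu² − (Σu)² = 19002 − 17689 = 1313; nΣv² − (Σv)² = 8034 − 6241 = 1793
r = -331 / √(1313 × 1793) = -331 / 1534.3432 ≈ -0.216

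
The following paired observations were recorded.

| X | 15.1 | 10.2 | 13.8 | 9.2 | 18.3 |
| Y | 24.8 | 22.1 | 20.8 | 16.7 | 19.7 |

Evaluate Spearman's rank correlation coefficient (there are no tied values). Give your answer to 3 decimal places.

0.300

Rank X: 4, 2, 3, 1, 5
Rank Y: 5, 4, 3, 1, 2
d = rank(X) − rank(Y): -1, -2, 0, 0, 3; Σd² = 14
ρ = 1 − 6Σd² / [n(n²−1)] = 1 − 6×14 / (5×24) = 1 − 84/120 ≈ 0.300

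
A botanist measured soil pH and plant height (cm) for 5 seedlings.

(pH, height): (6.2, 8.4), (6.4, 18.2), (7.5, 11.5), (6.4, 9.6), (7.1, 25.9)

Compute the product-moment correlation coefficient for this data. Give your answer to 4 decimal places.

0.3425

n = 5, Σx = 33.6, Σy = 73.6, Σx² = 227.02, Σy² = 1297.02, Σxy = 500.14
nΣxy − ΣxΣy = 2500.7 − 2472.96 = 27.74
nΣx² − (Σx)² = 1135.1 − 1128.96 = 6.14; nΣy² − (Σy)² = 6485.1 − 5416.96 = 1068.14
r = 27.74 / √(6.14 × 1068.14) = 27.74 / 80.9838 ≈ 0.3425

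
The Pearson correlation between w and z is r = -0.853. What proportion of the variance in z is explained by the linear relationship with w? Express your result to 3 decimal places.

0.728

r² = (-0.853)² = 0.728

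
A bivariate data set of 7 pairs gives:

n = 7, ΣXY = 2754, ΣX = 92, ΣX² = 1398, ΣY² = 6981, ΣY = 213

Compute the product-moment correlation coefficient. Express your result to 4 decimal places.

-0.1479

r = (nΣXY − ΣXΣY) / √[(nΣX² − (ΣX)²)(nΣY² − (ΣY)²)]
Numerator: 7×2754 − 92×213 = -318
Denominator: √[(9786 − 8464)(48867 − 45369)] = √[1322 × 3498] = 2150.4316
r = -318 / 2150.4316 ≈ -0.1479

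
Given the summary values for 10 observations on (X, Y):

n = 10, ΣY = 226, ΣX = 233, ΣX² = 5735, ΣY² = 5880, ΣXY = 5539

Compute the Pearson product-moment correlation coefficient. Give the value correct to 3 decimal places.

r = (nΣXY − ΣXΣY) / √[(nΣX² − (ΣX)²)(nΣY² − (ΣY)²)]
Numerator: 10×5539 − 233×226 = 2732
Denominator: √[(57350 − 54289)(58800 − 51076)] = √[3061 × 7724] = 4862.4237
r = 2732 / 4862.4237 ≈ 0.562

0.562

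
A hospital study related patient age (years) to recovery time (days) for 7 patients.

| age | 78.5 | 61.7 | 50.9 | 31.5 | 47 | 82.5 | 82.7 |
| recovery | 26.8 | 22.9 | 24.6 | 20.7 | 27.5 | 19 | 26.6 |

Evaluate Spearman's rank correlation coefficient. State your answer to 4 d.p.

-0.0357

Rank age: 5, 4, 3, 1, 2, 6, 7
Rank recovery: 6, 3, 4, 2, 7, 1, 5
d = rank(age) − rank(recovery): -1, 1, -1, -1, -5, 5, 2; Σd² = 58
ρ = 1 − 6Σd² / [n(n²−1)] = 1 − 6×58 / (7×48) = 1 − 348/336 ≈ -0.0357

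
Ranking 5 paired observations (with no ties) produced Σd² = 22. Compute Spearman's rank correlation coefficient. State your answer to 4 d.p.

ρ = 1 − 6Σd² / [n(n²−1)] = 1 − 6×22 / (5×24)
  = 1 − 132/120 = 1 − 1.10000 ≈ -0.1000

-0.1000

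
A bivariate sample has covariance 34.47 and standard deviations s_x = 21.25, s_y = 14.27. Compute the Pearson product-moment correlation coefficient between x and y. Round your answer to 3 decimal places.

r = Cov(x,y) / (s_x · s_y) = 34.47 / (21.25 × 14.27)
  = 34.47 / 303.2375 ≈ 0.114

0.114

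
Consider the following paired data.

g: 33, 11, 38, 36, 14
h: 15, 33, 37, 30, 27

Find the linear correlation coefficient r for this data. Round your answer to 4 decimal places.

n = 5, Σg = 132, Σh = 142, Σg² = 4146, Σh² = 4312, Σgh = 3722
nΣgh − ΣgΣh = 18610 − 18744 = -134
nΣg² − (Σg)² = 20730 − 17424 = 3306; nΣh² − (Σh)² = 21560 − 20164 = 1396
r = -134 / √(3306 × 1396) = -134 / 2148.2961 ≈ -0.0624

-0.0624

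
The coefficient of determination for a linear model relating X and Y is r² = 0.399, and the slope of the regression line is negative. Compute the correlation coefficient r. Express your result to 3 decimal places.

|r| = √0.399 = 0.632
The association is negative, so r = −0.632.

-0.632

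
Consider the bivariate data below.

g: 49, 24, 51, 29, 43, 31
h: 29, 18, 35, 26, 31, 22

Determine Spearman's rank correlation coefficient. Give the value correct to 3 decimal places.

0.886

Rank g: 5, 1, 6, 2, 4, 3
Rank h: 4, 1, 6, 3, 5, 2
d = rank(g) − rank(h): 1, 0, 0, -1, -1, 1; Σd² = 4
ρ = 1 − 6Σd² / [n(n²−1)] = 1 − 6×4 / (6×35) = 1 − 24/210 ≈ 0.886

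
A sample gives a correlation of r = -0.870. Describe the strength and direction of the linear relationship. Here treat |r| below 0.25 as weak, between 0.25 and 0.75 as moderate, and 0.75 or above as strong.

strong negative

r = -0.870 < 0 so the relationship is negative.
|r| = 0.870, which falls in the strong range.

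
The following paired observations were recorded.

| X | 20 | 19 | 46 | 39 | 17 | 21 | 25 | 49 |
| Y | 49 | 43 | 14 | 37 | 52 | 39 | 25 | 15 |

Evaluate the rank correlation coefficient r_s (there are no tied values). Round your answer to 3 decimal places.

Rank X: 3, 2, 7, 6, 1, 4, 5, 8
Rank Y: 7, 6, 1, 4, 8, 5, 3, 2
d = rank(X) − rank(Y): -4, -4, 6, 2, -7, -1, 2, 6; Σd² = 162
ρ = 1 − 6Σd² / [n(n²−1)] = 1 − 6×162 / (8×63) = 1 − 972/504 ≈ -0.929

-0.929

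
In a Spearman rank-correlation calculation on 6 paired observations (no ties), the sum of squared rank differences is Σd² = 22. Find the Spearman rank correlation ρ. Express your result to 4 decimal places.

ρ = 1 − 6Σd² / [n(n²−1)] = 1 − 6×22 / (6×35)
  = 1 − 132/210 = 1 − 0.62857 ≈ 0.3714

0.3714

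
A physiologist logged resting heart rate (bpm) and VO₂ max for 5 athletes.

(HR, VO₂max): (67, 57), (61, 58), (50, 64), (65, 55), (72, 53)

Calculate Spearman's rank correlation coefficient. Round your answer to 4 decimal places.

-0.9000

Rank HR: 4, 2, 1, 3, 5
Rank VO₂max: 3, 4, 5, 2, 1
d = rank(HR) − rank(VO₂max): 1, -2, -4, 1, 4; Σd² = 38
ρ = 1 − 6Σd² / [n(n²−1)] = 1 − 6×38 / (5×24) = 1 − 228/120 ≈ -0.9000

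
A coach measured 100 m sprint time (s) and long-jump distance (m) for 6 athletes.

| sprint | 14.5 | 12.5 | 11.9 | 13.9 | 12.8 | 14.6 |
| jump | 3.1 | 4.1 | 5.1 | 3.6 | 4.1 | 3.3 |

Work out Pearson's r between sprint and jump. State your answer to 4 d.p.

n = 6, Σx = 80.2, Σy = 23.3, Σx² = 1078.32, Σy² = 93.09, Σxy = 307.59
nΣxy − ΣxΣy = 1845.54 − 1868.66 = -23.12
nΣx² − (Σx)² = 6469.92 − 6432.04 = 37.88; nΣy² − (Σy)² = 558.54 − 542.89 = 15.65
r = -23.12 / √(37.88 × 15.65) = -23.12 / 24.3479 ≈ -0.9496

-0.9496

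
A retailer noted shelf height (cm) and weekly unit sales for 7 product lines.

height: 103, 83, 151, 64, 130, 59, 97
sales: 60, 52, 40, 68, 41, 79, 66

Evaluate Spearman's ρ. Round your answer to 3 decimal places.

-0.893

Rank height: 5, 3, 7, 2, 6, 1, 4
Rank sales: 4, 3, 1, 6, 2, 7, 5
d = rank(height) − rank(sales): 1, 0, 6, -4, 4, -6, -1; Σd² = 106
ρ = 1 − 6Σd² / [n(n²−1)] = 1 − 6×106 / (7×48) = 1 − 636/336 ≈ -0.893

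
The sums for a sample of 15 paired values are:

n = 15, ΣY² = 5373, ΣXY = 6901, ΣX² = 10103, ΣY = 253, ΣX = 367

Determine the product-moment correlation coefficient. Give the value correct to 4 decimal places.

r = (nΣXY − ΣXΣY) / √[(nΣX² − (ΣX)²)(nΣY² − (ΣY)²)]
Numerator: 15×6901 − 367×253 = 10664
Denominator: √[(151545 − 134689)(80595 − 64009)] = √[16856 × 16586] = 16720.4550
r = 10664 / 16720.4550 ≈ 0.6378

0.6378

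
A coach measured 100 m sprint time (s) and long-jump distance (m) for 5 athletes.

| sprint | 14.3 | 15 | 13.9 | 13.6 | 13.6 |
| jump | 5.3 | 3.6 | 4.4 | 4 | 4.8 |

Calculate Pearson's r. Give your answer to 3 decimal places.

n = 5, Σx = 70.4, Σy = 22.1, Σx² = 992.62, Σy² = 99.45, Σxy = 310.63
nΣxy − ΣxΣy = 1553.15 − 1555.84 = -2.69
nΣx² − (Σx)² = 4963.1 − 4956.16 = 6.94; nΣy² − (Σy)² = 497.25 − 488.41 = 8.84
r = -2.69 / √(6.94 × 8.84) = -2.69 / 7.8326 ≈ -0.343

-0.343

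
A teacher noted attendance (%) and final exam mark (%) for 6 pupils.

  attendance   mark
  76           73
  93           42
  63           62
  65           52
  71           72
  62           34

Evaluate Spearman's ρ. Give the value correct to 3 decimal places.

0.371

Rank attendance: 5, 6, 2, 3, 4, 1
Rank mark: 6, 2, 4, 3, 5, 1
d = rank(attendance) − rank(mark): -1, 4, -2, 0, -1, 0; Σd² = 22
ρ = 1 − 6Σd² / [n(n²−1)] = 1 − 6×22 / (6×35) = 1 − 132/210 ≈ 0.371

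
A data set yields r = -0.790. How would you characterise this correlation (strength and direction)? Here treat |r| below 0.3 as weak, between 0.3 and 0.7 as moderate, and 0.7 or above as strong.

r = -0.790 < 0 so the relationship is negative.
|r| = 0.790, which falls in the strong range.

strong negative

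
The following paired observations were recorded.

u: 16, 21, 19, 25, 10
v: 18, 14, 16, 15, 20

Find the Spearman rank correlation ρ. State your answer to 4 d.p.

Rank u: 2, 4, 3, 5, 1
Rank v: 4, 1, 3, 2, 5
d = rank(u) − rank(v): -2, 3, 0, 3, -4; Σd² = 38
ρ = 1 − 6Σd² / [n(n²−1)] = 1 − 6×38 / (5×24) = 1 − 228/120 ≈ -0.9000

-0.9000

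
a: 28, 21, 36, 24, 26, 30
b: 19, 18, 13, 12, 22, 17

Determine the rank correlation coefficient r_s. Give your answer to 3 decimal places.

Rank a: 4, 1, 6, 2, 3, 5
Rank b: 5, 4, 2, 1, 6, 3
d = rank(a) − rank(b): -1, -3, 4, 1, -3, 2; Σd² = 40
ρ = 1 − 6Σd² / [n(n²−1)] = 1 − 6×40 / (6×35) = 1 − 240/210 ≈ -0.143

-0.143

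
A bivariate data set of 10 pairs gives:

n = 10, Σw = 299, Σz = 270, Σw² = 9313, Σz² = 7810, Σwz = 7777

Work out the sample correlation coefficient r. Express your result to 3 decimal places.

-0.672

r = (nΣwz − ΣwΣz) / √[(nΣw² − (Σw)²)(nΣz² − (Σz)²)]
Numerator: 10×7777 − 299×270 = -2960
Denominator: √[(93130 − 89401)(78100 − 72900)] = √[3729 × 5200] = 4403.4986
r = -2960 / 4403.4986 ≈ -0.672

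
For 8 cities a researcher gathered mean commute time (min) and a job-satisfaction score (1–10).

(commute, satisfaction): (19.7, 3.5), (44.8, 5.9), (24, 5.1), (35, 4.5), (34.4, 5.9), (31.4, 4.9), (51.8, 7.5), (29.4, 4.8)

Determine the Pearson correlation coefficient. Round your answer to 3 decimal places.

0.874

n = 8, Σx = 270.5, Σy = 42.1, Σx² = 9913.05, Σy² = 231.43, Σxy = 1499.61
nΣxy − ΣxΣy = 11996.88 − 11388.05 = 608.83
nΣx² − (Σx)² = 79304.4 − 73170.25 = 6134.15; nΣy² − (Σy)² = 1851.44 − 1772.41 = 79.03
r = 608.83 / √(6134.15 × 79.03) = 608.83 / 696.2628 ≈ 0.874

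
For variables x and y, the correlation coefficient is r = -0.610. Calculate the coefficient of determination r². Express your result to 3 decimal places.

r² = (-0.610)² = 0.372

0.372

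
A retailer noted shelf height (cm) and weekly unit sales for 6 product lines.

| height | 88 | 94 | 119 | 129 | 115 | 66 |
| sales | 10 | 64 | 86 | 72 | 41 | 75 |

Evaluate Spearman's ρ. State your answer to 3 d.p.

0.257

Rank height: 2, 3, 5, 6, 4, 1
Rank sales: 1, 3, 6, 4, 2, 5
d = rank(height) − rank(sales): 1, 0, -1, 2, 2, -4; Σd² = 26
ρ = 1 − 6Σd² / [n(n²−1)] = 1 − 6×26 / (6×35) = 1 − 156/210 ≈ 0.257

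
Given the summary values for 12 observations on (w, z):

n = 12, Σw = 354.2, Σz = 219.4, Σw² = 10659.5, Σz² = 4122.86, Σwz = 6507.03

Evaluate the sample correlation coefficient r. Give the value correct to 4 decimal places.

r = (nΣwz − ΣwΣz) / √[(nΣw² − (Σw)²)(nΣz² − (Σz)²)]
Numerator: 12×6507.03 − 354.2×219.4 = 372.88
Denominator: √[(127914 − 125457.64)(49474.32 − 48136.36)] = √[2456.36 × 1337.96] = 1812.8738
r = 372.88 / 1812.8738 ≈ 0.2057

0.2057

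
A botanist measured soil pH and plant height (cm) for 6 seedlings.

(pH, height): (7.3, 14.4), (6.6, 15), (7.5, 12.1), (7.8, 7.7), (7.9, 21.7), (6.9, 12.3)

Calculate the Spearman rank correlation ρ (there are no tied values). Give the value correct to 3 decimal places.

Rank pH: 3, 1, 4, 5, 6, 2
Rank height: 4, 5, 2, 1, 6, 3
d = rank(pH) − rank(height): -1, -4, 2, 4, 0, -1; Σd² = 38
ρ = 1 − 6Σd² / [n(n²−1)] = 1 − 6×38 / (6×35) = 1 − 228/210 ≈ -0.086

-0.086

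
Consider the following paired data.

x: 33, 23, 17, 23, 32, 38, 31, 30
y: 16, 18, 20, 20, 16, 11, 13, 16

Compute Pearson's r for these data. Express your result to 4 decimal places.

-0.8915

n = 8, Σx = 227, Σy = 130, Σx² = 6765, Σy² = 2182, Σxy = 3555
nΣxy − ΣxΣy = 28440 − 29510 = -1070
nΣx² − (Σx)² = 54120 − 51529 = 2591; nΣy² − (Σy)² = 17456 − 16900 = 556
r = -1070 / √(2591 × 556) = -1070 / 1200.2483 ≈ -0.8915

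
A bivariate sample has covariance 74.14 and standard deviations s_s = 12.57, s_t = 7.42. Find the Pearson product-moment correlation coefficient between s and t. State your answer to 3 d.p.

r = Cov(s,t) / (s_s · s_t) = 74.14 / (12.57 × 7.42)
  = 74.14 / 93.2694 ≈ 0.795

0.795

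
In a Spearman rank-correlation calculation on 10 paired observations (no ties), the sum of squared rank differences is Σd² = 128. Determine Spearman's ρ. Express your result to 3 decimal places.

0.224

ρ = 1 − 6Σd² / [n(n²−1)] = 1 − 6×128 / (10×99)
  = 1 − 768/990 = 1 − 0.7758 ≈ 0.224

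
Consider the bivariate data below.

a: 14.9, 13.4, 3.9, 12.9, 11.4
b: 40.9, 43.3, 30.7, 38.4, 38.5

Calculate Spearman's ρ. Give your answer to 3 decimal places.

0.800

Rank a: 5, 4, 1, 3, 2
Rank b: 4, 5, 1, 2, 3
d = rank(a) − rank(b): 1, -1, 0, 1, -1; Σd² = 4
ρ = 1 − 6Σd² / [n(n²−1)] = 1 − 6×4 / (5×24) = 1 − 24/120 ≈ 0.800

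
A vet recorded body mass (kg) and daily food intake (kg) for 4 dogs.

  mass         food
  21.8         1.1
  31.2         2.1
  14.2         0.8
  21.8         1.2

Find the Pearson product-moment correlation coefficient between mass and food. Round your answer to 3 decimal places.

n = 4, Σx = 89, Σy = 5.2, Σx² = 2125.56, Σy² = 7.7, Σxy = 127.02
nΣxy − ΣxΣy = 508.08 − 462.8 = 45.28
nΣx² − (Σx)² = 8502.24 − 7921 = 581.24; nΣy² − (Σy)² = 30.8 − 27.04 = 3.76
r = 45.28 / √(581.24 × 3.76) = 45.28 / 46.7489 ≈ 0.969

0.969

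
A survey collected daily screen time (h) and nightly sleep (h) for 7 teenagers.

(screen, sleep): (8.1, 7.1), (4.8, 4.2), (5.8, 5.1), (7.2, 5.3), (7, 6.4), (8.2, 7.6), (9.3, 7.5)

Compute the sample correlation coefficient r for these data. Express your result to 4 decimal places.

0.9271

n = 7, Σx = 50.4, Σy = 43.2, Σx² = 376.86, Σy² = 277.12, Σxy = 322.28
nΣxy − ΣxΣy = 2255.96 − 2177.28 = 78.68
nΣx² − (Σx)² = 2638.02 − 2540.16 = 97.86; nΣy² − (Σy)² = 1939.84 − 1866.24 = 73.6
r = 78.68 / √(97.86 × 73.6) = 78.68 / 84.8675 ≈ 0.9271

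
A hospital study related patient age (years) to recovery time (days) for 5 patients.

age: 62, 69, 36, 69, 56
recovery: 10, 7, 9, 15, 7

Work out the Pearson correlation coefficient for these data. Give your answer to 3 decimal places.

0.283

n = 5, Σx = 292, Σy = 48, Σx² = 17798, Σy² = 504, Σxy = 2854
nΣxy − ΣxΣy = 14270 − 14016 = 254
nΣx² − (Σx)² = 88990 − 85264 = 3726; nΣy² − (Σy)² = 2520 − 2304 = 216
r = 254 / √(3726 × 216) = 254 / 897.1154 ≈ 0.283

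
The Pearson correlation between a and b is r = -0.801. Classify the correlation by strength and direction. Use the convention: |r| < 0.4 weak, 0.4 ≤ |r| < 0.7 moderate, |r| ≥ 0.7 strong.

r = -0.801 < 0 so the relationship is negative.
|r| = 0.801, which falls in the strong range.

strong negative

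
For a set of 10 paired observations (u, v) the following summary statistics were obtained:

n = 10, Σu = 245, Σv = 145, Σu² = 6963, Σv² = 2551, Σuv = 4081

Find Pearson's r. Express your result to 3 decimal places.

0.805

r = (nΣuv − ΣuΣv) / √[(nΣu² − (Σu)²)(nΣv² − (Σv)²)]
Numerator: 10×4081 − 245×145 = 5285
Denominator: √[(69630 − 60025)(25510 − 21025)] = √[9605 × 4485] = 6563.4157
r = 5285 / 6563.4157 ≈ 0.805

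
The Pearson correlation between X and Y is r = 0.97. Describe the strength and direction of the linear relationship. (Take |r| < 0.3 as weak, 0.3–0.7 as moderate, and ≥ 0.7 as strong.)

r = 0.97 > 0 so the relationship is positive.
|r| = 0.97, which falls in the strong range.

strong positive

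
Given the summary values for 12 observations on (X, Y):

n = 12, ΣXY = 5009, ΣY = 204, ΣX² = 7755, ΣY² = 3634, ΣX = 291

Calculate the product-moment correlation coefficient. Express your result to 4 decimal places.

r = (nΣXY − ΣXΣY) / √[(nΣX² − (ΣX)²)(nΣY² − (ΣY)²)]
Numerator: 12×5009 − 291×204 = 744
Denominator: √[(93060 − 84681)(43608 − 41616)] = √[8379 × 1992] = 4085.4581
r = 744 / 4085.4581 ≈ 0.1821

0.1821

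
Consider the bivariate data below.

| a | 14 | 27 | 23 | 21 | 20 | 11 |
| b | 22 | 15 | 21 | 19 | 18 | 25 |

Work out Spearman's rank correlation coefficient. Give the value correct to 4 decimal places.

Rank a: 2, 6, 5, 4, 3, 1
Rank b: 5, 1, 4, 3, 2, 6
d = rank(a) − rank(b): -3, 5, 1, 1, 1, -5; Σd² = 62
ρ = 1 − 6Σd² / [n(n²−1)] = 1 − 6×62 / (6×35) = 1 − 372/210 ≈ -0.7714

-0.7714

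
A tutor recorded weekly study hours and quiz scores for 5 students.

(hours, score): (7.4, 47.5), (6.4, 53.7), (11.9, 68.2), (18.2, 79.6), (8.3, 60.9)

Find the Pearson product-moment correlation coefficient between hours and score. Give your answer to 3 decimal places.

0.936

n = 5, Σx = 52.2, Σy = 309.9, Σx² = 637.46, Σy² = 19836.15, Σxy = 3460.95
nΣxy − ΣxΣy = 17304.75 − 16176.78 = 1127.97
nΣx² − (Σx)² = 3187.3 − 2724.84 = 462.46; nΣy² − (Σy)² = 99180.75 − 96038.01 = 3142.74
r = 1127.97 / √(462.46 × 3142.74) = 1127.97 / 1205.5669 ≈ 0.936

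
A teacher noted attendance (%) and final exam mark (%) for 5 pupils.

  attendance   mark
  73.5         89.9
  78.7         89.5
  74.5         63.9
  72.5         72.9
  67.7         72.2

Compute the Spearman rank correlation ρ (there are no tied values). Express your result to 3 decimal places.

Rank attendance: 3, 5, 4, 2, 1
Rank mark: 5, 4, 1, 3, 2
d = rank(attendance) − rank(mark): -2, 1, 3, -1, -1; Σd² = 16
ρ = 1 − 6Σd² / [n(n²−1)] = 1 − 6×16 / (5×24) = 1 − 96/120 ≈ 0.200

0.200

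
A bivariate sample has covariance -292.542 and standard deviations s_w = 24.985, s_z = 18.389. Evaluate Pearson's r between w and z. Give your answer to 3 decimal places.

-0.637

r = Cov(w,z) / (s_w · s_z) = -292.542 / (24.985 × 18.389)
  = -292.542 / 459.4492 ≈ -0.637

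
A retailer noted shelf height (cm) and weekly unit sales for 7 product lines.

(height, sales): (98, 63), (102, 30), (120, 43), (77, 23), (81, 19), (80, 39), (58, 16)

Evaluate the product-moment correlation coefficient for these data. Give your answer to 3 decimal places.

0.624

n = 7, Σx = 616, Σy = 233, Σx² = 56662, Σy² = 9385, Σxy = 21752
nΣxy − ΣxΣy = 152264 − 143528 = 8736
nΣx² − (Σx)² = 396634 − 379456 = 17178; nΣy² − (Σy)² = 65695 − 54289 = 11406
r = 8736 / √(17178 × 11406) = 8736 / 13997.5808 ≈ 0.624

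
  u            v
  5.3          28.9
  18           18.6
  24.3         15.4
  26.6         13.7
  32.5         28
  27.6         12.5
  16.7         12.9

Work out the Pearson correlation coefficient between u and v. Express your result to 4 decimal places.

n = 7, Σu = 151, Σv = 130, Σu² = 3747.04, Σv² = 2712.68, Σuv = 2697.04
nΣuv − ΣuΣv = 18879.28 − 19630 = -750.72
nΣu² − (Σu)² = 26229.28 − 22801 = 3428.28; nΣv² − (Σv)² = 18988.76 − 16900 = 2088.76
r = -750.72 / √(3428.28 × 2088.76) = -750.72 / 2675.9772 ≈ -0.2805

-0.2805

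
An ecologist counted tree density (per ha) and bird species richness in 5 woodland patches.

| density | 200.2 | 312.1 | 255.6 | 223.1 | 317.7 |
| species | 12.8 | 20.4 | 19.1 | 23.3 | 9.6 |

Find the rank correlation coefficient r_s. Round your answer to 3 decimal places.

-0.300

Rank density: 1, 4, 3, 2, 5
Rank species: 2, 4, 3, 5, 1
d = rank(density) − rank(species): -1, 0, 0, -3, 4; Σd² = 26
ρ = 1 − 6Σd² / [n(n²−1)] = 1 − 6×26 / (5×24) = 1 − 156/120 ≈ -0.300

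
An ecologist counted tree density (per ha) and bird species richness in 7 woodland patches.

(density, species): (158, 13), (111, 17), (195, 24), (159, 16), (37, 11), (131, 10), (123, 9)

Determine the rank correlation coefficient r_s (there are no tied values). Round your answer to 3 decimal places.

Rank density: 5, 2, 7, 6, 1, 4, 3
Rank species: 4, 6, 7, 5, 3, 2, 1
d = rank(density) − rank(species): 1, -4, 0, 1, -2, 2, 2; Σd² = 30
ρ = 1 − 6Σd² / [n(n²−1)] = 1 − 6×30 / (7×48) = 1 − 180/336 ≈ 0.464

0.464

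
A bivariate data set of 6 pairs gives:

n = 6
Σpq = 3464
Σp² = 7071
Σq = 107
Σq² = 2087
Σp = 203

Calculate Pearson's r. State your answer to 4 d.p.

r = (nΣpq − ΣpΣq) / √[(nΣp² − (Σp)²)(nΣq² − (Σq)²)]
Numerator: 6×3464 − 203×107 = -937
Denominator: √[(42426 − 41209)(12522 − 11449)] = √[1217 × 1073] = 1142.7340
r = -937 / 1142.7340 ≈ -0.8200

-0.8200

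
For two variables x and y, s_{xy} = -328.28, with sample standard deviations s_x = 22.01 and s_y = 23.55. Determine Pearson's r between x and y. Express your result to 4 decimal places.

r = Cov(x,y) / (s_x · s_y) = -328.28 / (22.01 × 23.55)
  = -328.28 / 518.3355 ≈ -0.6333

-0.6333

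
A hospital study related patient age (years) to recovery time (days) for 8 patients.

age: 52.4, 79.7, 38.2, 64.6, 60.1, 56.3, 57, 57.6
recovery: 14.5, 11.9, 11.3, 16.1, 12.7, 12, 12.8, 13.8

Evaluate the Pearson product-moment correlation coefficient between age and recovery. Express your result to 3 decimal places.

n = 8, Σx = 465.9, Σy = 105.1, Σx² = 28078.71, Σy² = 1398.33, Σxy = 6143.3
nΣxy − ΣxΣy = 49146.4 − 48966.09 = 180.31
nΣx² − (Σx)² = 224629.68 − 217062.81 = 7566.87; nΣy² − (Σy)² = 11186.64 − 11046.01 = 140.63
r = 180.31 / √(7566.87 × 140.63) = 180.31 / 1031.5662 ≈ 0.175

0.175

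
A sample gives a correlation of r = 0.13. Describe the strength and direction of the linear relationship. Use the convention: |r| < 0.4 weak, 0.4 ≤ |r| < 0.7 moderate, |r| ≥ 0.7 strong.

r = 0.13 > 0 so the relationship is positive.
|r| = 0.13, which falls in the weak range.

weak positive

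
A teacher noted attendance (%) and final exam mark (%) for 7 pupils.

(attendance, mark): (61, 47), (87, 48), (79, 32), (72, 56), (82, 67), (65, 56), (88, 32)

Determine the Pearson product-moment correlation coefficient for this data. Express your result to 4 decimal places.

-0.2824

n = 7, Σx = 534, Σy = 338, Σx² = 41408, Σy² = 17322, Σxy = 25553
nΣxy − ΣxΣy = 178871 − 180492 = -1621
nΣx² − (Σx)² = 289856 − 285156 = 4700; nΣy² − (Σy)² = 121254 − 114244 = 7010
r = -1621 / √(4700 × 7010) = -1621 / 5739.9477 ≈ -0.2824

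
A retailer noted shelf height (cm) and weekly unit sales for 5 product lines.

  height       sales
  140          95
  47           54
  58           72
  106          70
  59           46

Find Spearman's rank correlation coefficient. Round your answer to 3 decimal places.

0.500

Rank height: 5, 1, 2, 4, 3
Rank sales: 5, 2, 4, 3, 1
d = rank(height) − rank(sales): 0, -1, -2, 1, 2; Σd² = 10
ρ = 1 − 6Σd² / [n(n²−1)] = 1 − 6×10 / (5×24) = 1 − 60/120 ≈ 0.500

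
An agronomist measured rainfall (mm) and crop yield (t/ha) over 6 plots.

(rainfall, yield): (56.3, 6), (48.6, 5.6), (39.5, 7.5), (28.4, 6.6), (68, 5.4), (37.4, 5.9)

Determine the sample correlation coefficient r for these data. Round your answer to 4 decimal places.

n = 6, Σx = 278.2, Σy = 37, Σx² = 13921.22, Σy² = 231.14, Σxy = 1681.51
nΣxy − ΣxΣy = 10089.06 − 10293.4 = -204.34
nΣx² − (Σx)² = 83527.32 − 77395.24 = 6132.08; nΣy² − (Σy)² = 1386.84 − 1369 = 17.84
r = -204.34 / √(6132.08 × 17.84) = -204.34 / 330.7511 ≈ -0.6178

-0.6178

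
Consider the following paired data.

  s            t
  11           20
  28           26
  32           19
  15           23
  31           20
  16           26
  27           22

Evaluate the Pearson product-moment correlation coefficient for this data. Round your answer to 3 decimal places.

-0.235

n = 7, Σs = 160, Σt = 156, Σs² = 4100, Σt² = 3526, Σst = 3531
nΣst − ΣsΣt = 24717 − 24960 = -243
nΣs² − (Σs)² = 28700 − 25600 = 3100; nΣt² − (Σt)² = 24682 − 24336 = 346
r = -243 / √(3100 × 346) = -243 / 1035.6640 ≈ -0.235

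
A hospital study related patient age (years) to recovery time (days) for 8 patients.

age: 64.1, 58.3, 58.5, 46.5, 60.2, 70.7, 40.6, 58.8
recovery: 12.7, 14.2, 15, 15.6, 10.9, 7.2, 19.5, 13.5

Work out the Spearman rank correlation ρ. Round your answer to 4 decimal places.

-0.9524

Rank age: 7, 3, 4, 2, 6, 8, 1, 5
Rank recovery: 3, 5, 6, 7, 2, 1, 8, 4
d = rank(age) − rank(recovery): 4, -2, -2, -5, 4, 7, -7, 1; Σd² = 164
ρ = 1 − 6Σd² / [n(n²−1)] = 1 − 6×164 / (8×63) = 1 − 984/504 ≈ -0.9524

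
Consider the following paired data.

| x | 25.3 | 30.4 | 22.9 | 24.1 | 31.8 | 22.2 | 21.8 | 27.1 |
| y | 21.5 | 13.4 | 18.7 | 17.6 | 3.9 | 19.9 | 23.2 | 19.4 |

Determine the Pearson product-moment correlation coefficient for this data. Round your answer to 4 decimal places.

n = 8, Σx = 205.6, Σy = 137.6, Σx² = 5383.2, Σy² = 2627.08, Σxy = 3401
nΣxy − ΣxΣy = 27208 − 28290.56 = -1082.56
nΣx² − (Σx)² = 43065.6 − 42271.36 = 794.24; nΣy² − (Σy)² = 21016.64 − 18933.76 = 2082.88
r = -1082.56 / √(794.24 × 2082.88) = -1082.56 / 1286.1985 ≈ -0.8417

-0.8417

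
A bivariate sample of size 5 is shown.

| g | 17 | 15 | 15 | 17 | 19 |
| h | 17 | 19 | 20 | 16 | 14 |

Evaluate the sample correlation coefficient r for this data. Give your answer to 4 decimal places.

n = 5, Σg = 83, Σh = 86, Σg² = 1389, Σh² = 1502, Σgh = 1412
nΣgh − ΣgΣh = 7060 − 7138 = -78
nΣg² − (Σg)² = 6945 − 6889 = 56; nΣh² − (Σh)² = 7510 − 7396 = 114
r = -78 / √(56 × 114) = -78 / 79.8999 ≈ -0.9762

-0.9762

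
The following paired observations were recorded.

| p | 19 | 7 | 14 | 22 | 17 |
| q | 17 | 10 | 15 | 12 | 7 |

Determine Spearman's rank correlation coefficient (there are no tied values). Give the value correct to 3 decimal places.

Rank p: 4, 1, 2, 5, 3
Rank q: 5, 2, 4, 3, 1
d = rank(p) − rank(q): -1, -1, -2, 2, 2; Σd² = 14
ρ = 1 − 6Σd² / [n(n²−1)] = 1 − 6×14 / (5×24) = 1 − 84/120 ≈ 0.300

0.300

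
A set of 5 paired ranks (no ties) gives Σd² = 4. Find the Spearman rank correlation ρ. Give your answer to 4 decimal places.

ρ = 1 − 6Σd² / [n(n²−1)] = 1 − 6×4 / (5×24)
  = 1 − 24/120 = 1 − 0.20000 ≈ 0.8000

0.8000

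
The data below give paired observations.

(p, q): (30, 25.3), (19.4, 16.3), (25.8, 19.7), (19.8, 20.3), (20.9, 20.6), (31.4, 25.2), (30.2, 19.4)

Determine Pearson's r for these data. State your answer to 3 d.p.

0.687

n = 7, Σp = 177.5, Σq = 146.8, Σp² = 4668.85, Σq² = 3141.72, Σpq = 3793.12
nΣpq − ΣpΣq = 26551.84 − 26057 = 494.84
nΣp² − (Σp)² = 32681.95 − 31506.25 = 1175.7; nΣq² − (Σq)² = 21992.04 − 21550.24 = 441.8
r = 494.84 / √(1175.7 × 441.8) = 494.84 / 720.7109 ≈ 0.687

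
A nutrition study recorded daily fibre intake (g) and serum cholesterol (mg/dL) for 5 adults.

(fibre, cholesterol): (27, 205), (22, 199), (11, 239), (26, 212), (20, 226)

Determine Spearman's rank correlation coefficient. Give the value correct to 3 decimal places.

Rank fibre: 5, 3, 1, 4, 2
Rank cholesterol: 2, 1, 5, 3, 4
d = rank(fibre) − rank(cholesterol): 3, 2, -4, 1, -2; Σd² = 34
ρ = 1 − 6Σd² / [n(n²−1)] = 1 − 6×34 / (5×24) = 1 − 204/120 ≈ -0.700

-0.700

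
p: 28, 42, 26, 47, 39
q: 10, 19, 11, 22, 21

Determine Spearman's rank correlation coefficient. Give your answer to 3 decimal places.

Rank p: 2, 4, 1, 5, 3
Rank q: 1, 3, 2, 5, 4
d = rank(p) − rank(q): 1, 1, -1, 0, -1; Σd² = 4
ρ = 1 − 6Σd² / [n(n²−1)] = 1 − 6×4 / (5×24) = 1 − 24/120 ≈ 0.800

0.800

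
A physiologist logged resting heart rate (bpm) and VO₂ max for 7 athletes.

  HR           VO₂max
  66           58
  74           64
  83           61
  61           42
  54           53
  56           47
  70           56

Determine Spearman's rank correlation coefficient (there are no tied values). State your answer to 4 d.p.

0.7857

Rank HR: 4, 6, 7, 3, 1, 2, 5
Rank VO₂max: 5, 7, 6, 1, 3, 2, 4
d = rank(HR) − rank(VO₂max): -1, -1, 1, 2, -2, 0, 1; Σd² = 12
ρ = 1 − 6Σd² / [n(n²−1)] = 1 − 6×12 / (7×48) = 1 − 72/336 ≈ 0.7857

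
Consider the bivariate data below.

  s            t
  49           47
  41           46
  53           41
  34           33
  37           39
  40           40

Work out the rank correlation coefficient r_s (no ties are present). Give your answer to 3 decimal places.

0.829

Rank s: 5, 4, 6, 1, 2, 3
Rank t: 6, 5, 4, 1, 2, 3
d = rank(s) − rank(t): -1, -1, 2, 0, 0, 0; Σd² = 6
ρ = 1 − 6Σd² / [n(n²−1)] = 1 − 6×6 / (6×35) = 1 − 36/210 ≈ 0.829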